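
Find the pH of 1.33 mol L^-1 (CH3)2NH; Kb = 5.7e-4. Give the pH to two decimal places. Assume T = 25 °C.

pH = 12.44

(CH3)2NH + H2O ⇌ (CH3)2NH2+ + OH-
Let x = [OH-] at equilibrium. Kb = x²/(1.33 − x).
Since Kb ≪ C₀, x ≈ √(Kb·C₀) = 2.75 × 10^-2 M.
pOH = −log(2.75 × 10^-2) = 1.56; pH = 14.00 − 1.56 = 12.44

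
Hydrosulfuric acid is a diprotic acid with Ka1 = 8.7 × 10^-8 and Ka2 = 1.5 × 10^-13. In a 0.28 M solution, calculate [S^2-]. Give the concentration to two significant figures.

First ionization gives [H+] ≈ [HS-] = 1.56 × 10^-4 M.
Second step: Ka2 = [H+][S^2-]/[HS-] ≈ [S^2-] (since [H+] ≈ [HS-]).
So [S^2-] ≈ Ka2.

1.5 × 10^-13 M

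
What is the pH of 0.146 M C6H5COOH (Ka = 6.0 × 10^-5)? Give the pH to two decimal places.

C6H5COOH ⇌ C6H5COO- + H+
From the ICE table, Ka = x²/(0.146 − x) = 6.0 × 10^-5.
Since Ka ≪ C₀, x ≈ √(Ka·C₀) = 2.96 × 10^-3 M.
Check: 2% ionized — well under 5%, approximation valid.
pH = −log[H+] = −log(2.96 × 10^-3) = 2.53

pH = 2.53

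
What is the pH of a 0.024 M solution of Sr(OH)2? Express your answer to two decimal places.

pH = 12.68

Sr(OH)2 is a strong base (each formula unit releases 2 OH-); [OH-] = 0.048 M.
pOH = -log(0.048) = 1.32
pH = 14.00 - 1.32 = 12.68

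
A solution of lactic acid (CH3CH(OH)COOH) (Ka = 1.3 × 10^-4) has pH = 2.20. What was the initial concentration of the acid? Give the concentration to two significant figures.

[H+] = 10^(-2.20) = 6.31 × 10^-3 M = x
Ka = x²/(C₀ − x) ⇒ C₀ = x + x²/Ka
C₀ = 6.31 × 10^-3 + (6.31 × 10^-3)²/(1.3 × 10^-4) = 3.13 × 10^-1 M

C₀ = 3.1 × 10^-1 M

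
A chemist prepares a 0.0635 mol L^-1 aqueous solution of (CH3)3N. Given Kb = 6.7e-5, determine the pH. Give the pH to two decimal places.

(CH3)3N + H2O ⇌ (CH3)3NH+ + OH-
Kb = [OH-]²/(0.0635 − [OH-]) = 6.7 × 10^-5
Since Kb ≪ C₀, [OH-] ≈ √(Kb·C₀) = 2.06 × 10^-3 M.
pOH = 2.69, so pH = 14.00 − pOH = 11.31

pH = 11.31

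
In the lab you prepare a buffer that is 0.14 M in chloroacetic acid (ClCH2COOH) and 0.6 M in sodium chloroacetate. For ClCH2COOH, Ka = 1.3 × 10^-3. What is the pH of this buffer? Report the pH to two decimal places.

pKa = −log(1.3 × 10^-3) = 2.886
pH = pKa + log([A⁻]/[HA]) = 2.886 + log(0.6/0.14)
pH = 2.886 + (+0.632) = 3.52

pH = 3.52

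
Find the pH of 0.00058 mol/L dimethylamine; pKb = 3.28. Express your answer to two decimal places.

pH = 10.54

(CH3)2NH + H2O ⇌ (CH3)2NH2+ + OH-
Kb = 10^(−3.28) = 5.25 × 10^-4
From the ICE table, Kb = x²/(0.00058 − x) = 5.25 × 10^-4.
Here C₀/Kb ≈ 1.1, so the small-x approximation fails. Use the quadratic:
x = (−Kb + √(Kb² + 4·Kb·C₀))/2 = 3.49 × 10^-4 M
pOH = −log(3.49 × 10^-4) = 3.46; pH = 14.00 − 3.46 = 10.54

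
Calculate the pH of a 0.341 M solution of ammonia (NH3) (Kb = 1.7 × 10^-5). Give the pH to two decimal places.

pH = 11.38

NH3 + H2O ⇌ NH4+ + OH-
From the ICE table, Kb = x²/(0.341 − x) = 1.7 × 10^-5.
Neglecting x in the denominator: x = √(1.7 × 10^-5 × 0.341) = 2.41 × 10^-3 M
(x/C₀ = 0.71% < 5%, so the approximation holds.)
pOH = −log(2.41 × 10^-3) = 2.62; pH = 14.00 − 2.62 = 11.38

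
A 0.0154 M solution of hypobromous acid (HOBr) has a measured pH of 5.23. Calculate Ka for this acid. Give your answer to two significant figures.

[H+] = 10^(-5.23) = 5.89 × 10^-6 M
At equilibrium [HA] = 0.0154 − 5.89 × 10^-6 = 1.54 × 10^-2 M
Ka = [H+][A-]/[HA] = (5.89 × 10^-6)² / 1.54 × 10^-2 = 2.3 × 10^-9

Ka = 2.3 × 10^-9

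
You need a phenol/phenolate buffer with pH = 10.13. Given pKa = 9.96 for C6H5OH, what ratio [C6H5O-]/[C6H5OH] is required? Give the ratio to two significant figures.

ratio = 1.5

pH = pKa + log(r) ⇒ log(r) = 10.13 − 9.96 = +0.17
r = [C6H5O-]/[C6H5OH] = 10^(+0.17) = 1.48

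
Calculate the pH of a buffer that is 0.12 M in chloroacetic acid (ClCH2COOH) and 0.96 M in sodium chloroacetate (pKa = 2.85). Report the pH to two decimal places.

pH = 3.75

pH = pKa + log([A⁻]/[HA]) = 2.85 + log(0.96/0.12)
pH = 2.85 + (+0.903) = 3.75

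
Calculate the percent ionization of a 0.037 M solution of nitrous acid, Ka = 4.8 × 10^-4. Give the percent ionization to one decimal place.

10.8%

HNO2 ⇌ NO2- + H+; let x = [H+] at equilibrium.
Ka = x²/(C₀ − x); solving the quadratic gives x = 3.98 × 10^-3 M.
Fraction ionized = 3.98 × 10^-3 / 0.037 = 0.1076 → 10.8%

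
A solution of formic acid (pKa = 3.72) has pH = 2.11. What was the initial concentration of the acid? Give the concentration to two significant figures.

C₀ = 3.2 × 10^-1 M

[H+] = 10^(-2.11) = 7.76 × 10^-3 M = x
Ka = 10^(−3.72) = 1.91 × 10^-4
Ka = x²/(C₀ − x) ⇒ C₀ = x + x²/Ka
C₀ = 7.76 × 10^-3 + (7.76 × 10^-3)²/(1.91 × 10^-4) = 3.23 × 10^-1 M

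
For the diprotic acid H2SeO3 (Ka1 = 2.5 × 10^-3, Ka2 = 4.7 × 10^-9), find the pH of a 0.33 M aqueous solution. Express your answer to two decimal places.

pH = 1.56

Ka1 ≫ Ka2, so treat the first dissociation as the only significant source of H+.
Ka1 = x²/(0.33 − x) = 2.5 × 10^-3
Solving the quadratic: x = (−Ka1 + √(Ka1² + 4·Ka1·C₀))/2 = 2.75 × 10^-2 M
pH = −log(2.75 × 10^-2) = 1.56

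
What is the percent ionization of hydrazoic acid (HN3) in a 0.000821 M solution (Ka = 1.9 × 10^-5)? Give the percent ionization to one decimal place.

14.1%

HN3 ⇌ N3- + H+; let x = [H+] at equilibrium.
Solve x² + 1.9e-05x − 1.56e-08 = 0 → x = 1.16 × 10^-4 M
Fraction ionized = 1.16 × 10^-4 / 0.000821 = 0.1413 → 14.1%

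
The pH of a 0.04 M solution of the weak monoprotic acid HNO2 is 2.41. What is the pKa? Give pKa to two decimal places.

[H+] = 10^(-2.41) = 3.89 × 10^-3 M
At equilibrium [HA] = 0.04 − 3.89 × 10^-3 = 3.61 × 10^-2 M
Ka = [H+][A-]/[HA] = (3.89 × 10^-3)² / 3.61 × 10^-2 = 4.19 × 10^-4
pKa = -log(4.19 × 10^-4) = 3.38

pKa = 3.38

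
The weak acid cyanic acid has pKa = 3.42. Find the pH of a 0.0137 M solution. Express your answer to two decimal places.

HOCN ⇌ OCN- + H+
Ka = 10^(−3.42) = 3.80 × 10^-4
From the ICE table, Ka = [H+]²/(0.0137 − [H+]) = 3.80 × 10^-4.
Here C₀/Ka ≈ 36.1, so the small-[H+] approximation fails. Use the quadratic:
[H+] = [−0.00038 + √(0.00038² + 2.08e-05)]/2 = 2.10 × 10^-3 M
pH = −log[H+] = −log(2.10 × 10^-3) = 2.68

pH = 2.68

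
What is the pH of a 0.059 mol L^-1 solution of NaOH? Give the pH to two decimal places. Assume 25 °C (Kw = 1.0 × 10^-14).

pH = 12.77

NaOH is a strong base; [OH-] = 0.059 M.
pOH = -log(0.059) = 1.23
pH = 14.00 - 1.23 = 12.77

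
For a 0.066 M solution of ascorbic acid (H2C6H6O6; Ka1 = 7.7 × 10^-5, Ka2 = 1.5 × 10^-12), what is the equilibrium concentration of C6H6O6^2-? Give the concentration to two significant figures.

First ionization gives [H+] ≈ [HC6H6O6-] = 2.25 × 10^-3 M.
Second step: Ka2 = [H+][C6H6O6^2-]/[HC6H6O6-] ≈ [C6H6O6^2-] (since [H+] ≈ [HC6H6O6-]).
So [C6H6O6^2-] ≈ Ka2.

1.5 × 10^-12 M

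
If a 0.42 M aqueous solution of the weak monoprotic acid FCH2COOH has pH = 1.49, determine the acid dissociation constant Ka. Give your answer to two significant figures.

[H+] = 10^(-1.49) = 3.24 × 10^-2 M
At equilibrium [HA] = 0.42 − 3.24 × 10^-2 = 3.88 × 10^-1 M
Ka = [H+][A-]/[HA] = (3.24 × 10^-2)² / 3.88 × 10^-1 = 2.7 × 10^-3

Ka = 2.7 × 10^-3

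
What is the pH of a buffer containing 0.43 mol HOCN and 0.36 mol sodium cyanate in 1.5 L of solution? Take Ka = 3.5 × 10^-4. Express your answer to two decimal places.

pH = 3.38

pKa = −log(3.5 × 10^-4) = 3.456
Henderson–Hasselbalch: pH = pKa + log([OCN-]/[HOCN]) = 3.456 + log(0.36/0.43)
pH = 3.456 + (-0.077) = 3.38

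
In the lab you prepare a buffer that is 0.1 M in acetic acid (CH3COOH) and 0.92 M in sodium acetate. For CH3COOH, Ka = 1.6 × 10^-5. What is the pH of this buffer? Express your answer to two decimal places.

pKa = −log(1.6 × 10^-5) = 4.796
Using pH = pKa + log([base]/[acid]) with [base]/[acid] = 0.92/0.1:
pH = 4.796 + (+0.964) = 5.76

pH = 5.76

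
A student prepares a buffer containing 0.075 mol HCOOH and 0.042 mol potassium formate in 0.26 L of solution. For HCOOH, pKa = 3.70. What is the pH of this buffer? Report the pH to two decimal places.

Using pH = pKa + log([base]/[acid]) with [base]/[acid] = 0.042/0.075:
pH = 3.70 + (-0.252) = 3.45

pH = 3.45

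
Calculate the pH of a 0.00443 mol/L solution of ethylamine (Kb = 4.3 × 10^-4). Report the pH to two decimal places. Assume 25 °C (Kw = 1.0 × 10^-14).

pH = 11.07

C2H5NH2 + H2O ⇌ C2H5NH3+ + OH-
From the ICE table, Kb = x²/(0.00443 − x) = 4.3 × 10^-4.
Here C₀/Kb ≈ 10.3, so the small-x approximation fails. Use the quadratic:
x = [−0.00043 + √(0.00043² + 7.62e-06)]/2 = 1.18 × 10^-3 M
pOH = 2.93, so pH = 14.00 − pOH = 11.07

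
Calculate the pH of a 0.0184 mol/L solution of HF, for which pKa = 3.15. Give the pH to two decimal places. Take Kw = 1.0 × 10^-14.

HF ⇌ F- + H+
Ka = 10^(−3.15) = 7.08 × 10^-4
Ka = x²/(0.0184 − x) = 7.08 × 10^-4
Here C₀/Ka ≈ 26, so the small-x approximation fails. Use the quadratic:
x = (−Ka + √(Ka² + 4·Ka·C₀))/2 = 3.27 × 10^-3 M
pH = −log(3.27 × 10^-3) = 2.49

pH = 2.49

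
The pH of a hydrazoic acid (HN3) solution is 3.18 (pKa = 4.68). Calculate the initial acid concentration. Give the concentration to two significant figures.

[H+] = 10^(-3.18) = 6.61 × 10^-4 M = x
Ka = 10^(−4.68) = 2.09 × 10^-5
Ka = x²/(C₀ − x) ⇒ C₀ = x + x²/Ka
C₀ = 6.61 × 10^-4 + (6.61 × 10^-4)²/(2.09 × 10^-5) = 2.16 × 10^-2 M

C₀ = 2.2 × 10^-2 M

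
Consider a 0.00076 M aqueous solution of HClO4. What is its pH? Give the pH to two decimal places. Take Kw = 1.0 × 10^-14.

pH = 3.12

HClO4 is a strong acid and dissociates completely, so [H+] = 0.00076 M.
pH = -log(0.00076) = 3.12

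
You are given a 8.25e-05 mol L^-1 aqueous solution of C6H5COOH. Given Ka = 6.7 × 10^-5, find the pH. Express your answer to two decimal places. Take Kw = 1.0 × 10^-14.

C6H5COOH ⇌ C6H5COO- + H+
Ka = x²/(8.25e-05 − x) = 6.7 × 10^-5
x is not negligible relative to C₀; solve x² + 6.7e-05·x − 5.53e-09 = 0.
x = (−Ka + √(Ka² + 4·Ka·C₀))/2 = 4.80 × 10^-5 M
pH = −log(4.80 × 10^-5) = 4.32

pH = 4.32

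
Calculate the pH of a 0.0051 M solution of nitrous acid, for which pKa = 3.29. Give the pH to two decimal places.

pH = 2.86

HNO2 ⇌ NO2- + H+
Ka = 10^(−3.29) = 5.13 × 10^-4
From the ICE table, Ka = [H+]²/(0.0051 − [H+]) = 5.13 × 10^-4.
[H+] is not negligible relative to C₀; solve [H+]² + 0.000513·[H+] − 2.62e-06 = 0.
[H+] = [−0.000513 + √(0.000513² + 1.05e-05)]/2 = 1.38 × 10^-3 M
pH = −log(1.38 × 10^-3) = 2.86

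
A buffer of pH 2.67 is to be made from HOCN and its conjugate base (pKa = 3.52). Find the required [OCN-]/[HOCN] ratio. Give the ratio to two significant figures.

pH = pKa + log(r) ⇒ log(r) = 2.67 − 3.52 = -0.85
r = [OCN-]/[HOCN] = 10^(-0.85) = 0.141

ratio = 0.14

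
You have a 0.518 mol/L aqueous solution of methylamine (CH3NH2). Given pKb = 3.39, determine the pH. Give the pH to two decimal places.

pH = 12.16

CH3NH2 + H2O ⇌ CH3NH3+ + OH-
Kb = 10^(−3.39) = 4.07 × 10^-4
Kb = x²/(0.518 − x) = 4.07 × 10^-4
Neglecting x in the denominator: x = √(4.07 × 10^-4 × 0.518) = 1.45 × 10^-2 M
pOH = 1.84, so pH = 14.00 − pOH = 12.16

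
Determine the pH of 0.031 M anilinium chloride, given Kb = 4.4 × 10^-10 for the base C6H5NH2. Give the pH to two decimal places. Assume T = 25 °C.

C6H5NH3+ is the conjugate acid of the weak base C6H5NH2.
Ka = Kw/Kb = 1.0×10^-14 / 4.4 × 10^-10 = 2.27 × 10^-5
Ka = x²/(0.031 − x) = 2.27 × 10^-5
Assume x ≪ 0.031: x ≈ √(2.27 × 10^-5 × 0.031) = 8.39 × 10^-4 M
(x/C₀ = 2.7% < 5%, so the approximation holds.)
pH = −log[H+] = −log(8.39 × 10^-4) = 3.08

pH = 3.08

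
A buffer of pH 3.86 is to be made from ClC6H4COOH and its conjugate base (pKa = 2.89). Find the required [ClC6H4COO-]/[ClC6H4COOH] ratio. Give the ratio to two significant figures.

ratio = 9.3

pH = pKa + log(r) ⇒ log(r) = 3.86 − 2.89 = +0.97
r = [ClC6H4COO-]/[ClC6H4COOH] = 10^(+0.97) = 9.33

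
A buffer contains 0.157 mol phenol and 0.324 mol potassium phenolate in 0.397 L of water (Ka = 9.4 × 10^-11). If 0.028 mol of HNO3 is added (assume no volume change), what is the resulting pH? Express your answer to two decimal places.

pH = 10.23

After neutralization: n(C6H5OH) = 0.185 mol, n(C6H5O-) = 0.296 mol.
pKa = −log(9.4 × 10^-11) = 10.027
Henderson–Hasselbalch with mole ratio 0.296/0.185: pH = 10.027 + (+0.204)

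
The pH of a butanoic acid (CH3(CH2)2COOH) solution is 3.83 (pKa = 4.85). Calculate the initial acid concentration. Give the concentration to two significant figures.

[H+] = 10^(-3.83) = 1.48 × 10^-4 M = x
Ka = 10^(−4.85) = 1.41 × 10^-5
Ka = x²/(C₀ − x) ⇒ C₀ = x + x²/Ka
C₀ = 1.48 × 10^-4 + (1.48 × 10^-4)²/(1.41 × 10^-5) = 1.70 × 10^-3 M

C₀ = 1.7 × 10^-3 M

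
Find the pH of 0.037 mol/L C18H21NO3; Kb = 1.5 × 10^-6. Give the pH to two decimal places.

pH = 10.37

C18H21NO3 + H2O ⇌ C18H22NO3+ + OH-
Kb = [OH-]²/(0.037 − [OH-]) = 1.5 × 10^-6
Neglecting [OH-] in the denominator: [OH-] = √(1.5 × 10^-6 × 0.037) = 2.36 × 10^-4 M
([OH-]/C₀ = 0.64% < 5%, so the approximation holds.)
pOH = 3.63, so pH = 14.00 − pOH = 10.37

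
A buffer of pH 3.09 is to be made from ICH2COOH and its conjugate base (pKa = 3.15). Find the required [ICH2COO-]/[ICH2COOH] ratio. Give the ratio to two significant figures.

ratio = 0.87

pH = pKa + log(r) ⇒ log(r) = 3.09 − 3.15 = -0.06
r = [ICH2COO-]/[ICH2COOH] = 10^(-0.06) = 0.871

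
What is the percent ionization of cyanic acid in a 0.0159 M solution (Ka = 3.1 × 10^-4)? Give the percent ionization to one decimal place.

HOCN ⇌ OCN- + H+; let x = [H+] at equilibrium.
Solve x² + 0.00031x − 4.93e-06 = 0 → x = 2.07 × 10^-3 M
Fraction ionized = 2.07 × 10^-3 / 0.0159 = 0.1302 → 13.0%

13.0%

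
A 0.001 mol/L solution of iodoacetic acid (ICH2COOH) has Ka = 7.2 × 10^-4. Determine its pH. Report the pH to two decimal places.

pH = 3.25

ICH2COOH ⇌ ICH2COO- + H+
Let x = [H+] at equilibrium. Ka = x²/(0.001 − x).
x is not negligible relative to C₀; solve x² + 0.00072·x − 7.2e-07 = 0.
x = (−Ka + √(Ka² + 4·Ka·C₀))/2 = 5.62 × 10^-4 M
pH = −log[H+] = −log(5.62 × 10^-4) = 3.25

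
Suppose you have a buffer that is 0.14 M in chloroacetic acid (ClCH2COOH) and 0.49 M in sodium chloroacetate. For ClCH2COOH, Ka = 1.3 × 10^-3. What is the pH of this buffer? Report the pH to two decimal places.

pH = 3.43

pKa = −log(1.3 × 10^-3) = 2.886
Using pH = pKa + log([base]/[acid]) with [base]/[acid] = 0.49/0.14:
pH = 2.886 + (+0.544) = 3.43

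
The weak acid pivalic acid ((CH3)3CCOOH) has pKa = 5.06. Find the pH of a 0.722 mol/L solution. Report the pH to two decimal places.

pH = 2.60

(CH3)3CCOOH ⇌ (CH3)3CCOO- + H+
Ka = 10^(−5.06) = 8.71 × 10^-6
From the ICE table, Ka = [H+]²/(0.722 − [H+]) = 8.71 × 10^-6.
Neglecting [H+] in the denominator: [H+] = √(8.71 × 10^-6 × 0.722) = 2.51 × 10^-3 M
Check: 0.35% ionized — well under 5%, approximation valid.
pH = −log(2.51 × 10^-3) = 2.60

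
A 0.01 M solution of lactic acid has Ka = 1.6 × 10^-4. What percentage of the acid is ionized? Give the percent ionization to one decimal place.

11.9%

CH3CH(OH)COOH ⇌ CH3CH(OH)COO- + H+; let x = [H+] at equilibrium.
Solve x² + 0.00016x − 1.6e-06 = 0 → x = 1.19 × 10^-3 M
Fraction ionized = 1.19 × 10^-3 / 0.01 = 0.1190 → 11.9%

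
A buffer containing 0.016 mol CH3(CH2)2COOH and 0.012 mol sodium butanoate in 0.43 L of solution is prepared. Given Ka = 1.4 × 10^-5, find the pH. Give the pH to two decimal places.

pKa = −log(1.4 × 10^-5) = 4.854
pH = pKa + log([A⁻]/[HA]) = 4.854 + log(0.012/0.016)
pH = 4.854 + (-0.125) = 4.73

pH = 4.73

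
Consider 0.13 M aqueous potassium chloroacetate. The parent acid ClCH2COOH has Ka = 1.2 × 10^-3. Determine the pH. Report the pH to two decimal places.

pH = 8.02

ClCH2COO- is the conjugate base of the weak acid ClCH2COOH.
Kb = Kw/Ka = 1.0×10^-14 / 1.2 × 10^-3 = 8.33 × 10^-12
Kb = x²/(0.13 − x) = 8.33 × 10^-12
Since Kb ≪ C₀, x ≈ √(Kb·C₀) = 1.04 × 10^-6 M.
Check: 0.0008% ionized — well under 5%, approximation valid.
pOH = 5.98, so pH = 14.00 − pOH = 8.02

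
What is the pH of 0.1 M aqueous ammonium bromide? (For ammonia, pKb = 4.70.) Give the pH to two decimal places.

pH = 5.15

NH4+ is the conjugate acid of the weak base NH3.
Kb = 10^(−4.70) = 2.00 × 10^-5
Ka = Kw/Kb = 1.0×10^-14 / 2.00 × 10^-5 = 5.00 × 10^-10
From the ICE table, Ka = x²/(0.1 − x) = 5.00 × 10^-10.
Neglecting x in the denominator: x = √(5.00 × 10^-10 × 0.1) = 7.07 × 10^-6 M
Check: 0.0071% ionized — well under 5%, approximation valid.
pH = −log[H+] = −log(7.07 × 10^-6) = 5.15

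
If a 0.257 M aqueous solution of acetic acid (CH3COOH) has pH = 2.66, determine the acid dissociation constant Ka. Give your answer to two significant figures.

Ka = 1.9 × 10^-5

[H+] = 10^(-2.66) = 2.19 × 10^-3 M
At equilibrium [HA] = 0.257 − 2.19 × 10^-3 = 2.55 × 10^-1 M
Ka = [H+][A-]/[HA] = (2.19 × 10^-3)² / 2.55 × 10^-1 = 1.9 × 10^-5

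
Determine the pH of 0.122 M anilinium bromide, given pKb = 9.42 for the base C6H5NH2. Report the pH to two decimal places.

pH = 2.75

C6H5NH3+ is the conjugate acid of the weak base C6H5NH2.
Kb = 10^(−9.42) = 3.80 × 10^-10
Ka = Kw/Kb = 1.0×10^-14 / 3.80 × 10^-10 = 2.63 × 10^-5
From the ICE table, Ka = [H+]²/(0.122 − [H+]) = 2.63 × 10^-5.
Since Ka ≪ C₀, [H+] ≈ √(Ka·C₀) = 1.79 × 10^-3 M.
pH = −log[H+] = −log(1.79 × 10^-3) = 2.75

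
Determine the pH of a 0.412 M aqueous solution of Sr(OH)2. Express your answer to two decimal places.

Sr(OH)2 is a strong base (each formula unit releases 2 OH-); [OH-] = 0.824 M.
pOH = -log(0.824) = 0.08
pH = 14.00 - 0.08 = 13.92

pH = 13.92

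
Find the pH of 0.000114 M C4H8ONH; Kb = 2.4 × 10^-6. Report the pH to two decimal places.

pH = 9.19

C4H8ONH + H2O ⇌ C4H8ONH2+ + OH-
From the ICE table, Kb = [OH-]²/(0.000114 − [OH-]) = 2.4 × 10^-6.
Here C₀/Kb ≈ 47.5, so the small-[OH-] approximation fails. Use the quadratic:
[OH-] = (−Kb + √(Kb² + 4·Kb·C₀))/2 = 1.54 × 10^-5 M
pOH = 4.81, so pH = 14.00 − pOH = 9.19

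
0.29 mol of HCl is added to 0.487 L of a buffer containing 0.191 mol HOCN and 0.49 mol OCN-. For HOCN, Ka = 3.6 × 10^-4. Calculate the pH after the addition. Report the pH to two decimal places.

Added H+ converts OCN- to HOCN: HOCN → 0.481 mol, OCN- → 0.2 mol.
pKa = −log(3.6 × 10^-4) = 3.444
pH = pKa + log(n_OCN-/n_HOCN) = 3.444 + log(0.2/0.481) = 3.444 + (-0.381)

pH = 3.06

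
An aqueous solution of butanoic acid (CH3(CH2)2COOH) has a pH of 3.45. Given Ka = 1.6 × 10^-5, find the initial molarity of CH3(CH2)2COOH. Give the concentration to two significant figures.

C₀ = 8.2 × 10^-3 M

[H+] = 10^(-3.45) = 3.55 × 10^-4 M = x
Ka = x²/(C₀ − x) ⇒ C₀ = x + x²/Ka
C₀ = 3.55 × 10^-4 + (3.55 × 10^-4)²/(1.6 × 10^-5) = 8.23 × 10^-3 M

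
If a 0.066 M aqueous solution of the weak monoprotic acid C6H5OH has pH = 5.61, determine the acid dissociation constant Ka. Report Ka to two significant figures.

Ka = 9.1 × 10^-11

[H+] = 10^(-5.61) = 2.45 × 10^-6 M
At equilibrium [HA] = 0.066 − 2.45 × 10^-6 = 6.60 × 10^-2 M
Ka = [H+][A-]/[HA] = (2.45 × 10^-6)² / 6.60 × 10^-2 = 9.1 × 10^-11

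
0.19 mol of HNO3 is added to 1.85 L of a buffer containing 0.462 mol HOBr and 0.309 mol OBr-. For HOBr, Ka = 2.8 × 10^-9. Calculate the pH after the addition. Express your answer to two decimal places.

pH = 7.81

Added H+ converts OBr- to HOBr: HOBr → 0.652 mol, OBr- → 0.119 mol.
pKa = −log(2.8 × 10^-9) = 8.553
Henderson–Hasselbalch with mole ratio 0.119/0.652: pH = 8.553 + (-0.739)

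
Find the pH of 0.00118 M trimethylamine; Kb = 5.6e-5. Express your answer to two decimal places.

pH = 10.36

(CH3)3N + H2O ⇌ (CH3)3NH+ + OH-
From the ICE table, Kb = [OH-]²/(0.00118 − [OH-]) = 5.6 × 10^-5.
[OH-] is not negligible relative to C₀; solve [OH-]² + 5.6e-05·[OH-] − 6.61e-08 = 0.
[OH-] = (−Kb + √(Kb² + 4·Kb·C₀))/2 = 2.31 × 10^-4 M
pOH = −log(2.31 × 10^-4) = 3.64; pH = 14.00 − 3.64 = 10.36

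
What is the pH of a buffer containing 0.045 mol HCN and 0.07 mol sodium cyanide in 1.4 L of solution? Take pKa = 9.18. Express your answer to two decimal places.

pH = 9.37

Using pH = pKa + log([base]/[acid]) with [base]/[acid] = 0.07/0.045:
pH = 9.18 + (+0.192) = 9.37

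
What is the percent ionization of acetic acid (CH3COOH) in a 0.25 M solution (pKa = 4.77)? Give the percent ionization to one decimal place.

CH3COOH ⇌ CH3COO- + H+; let x = [H+] at equilibrium.
Ka = 10^(−4.77) = 1.70 × 10^-5
x ≈ √(Ka·C₀) = √(1.70 × 10^-5 × 0.25) = 2.06 × 10^-3 M
Fraction ionized = 2.06 × 10^-3 / 0.25 = 0.0082 → 0.8%

0.8%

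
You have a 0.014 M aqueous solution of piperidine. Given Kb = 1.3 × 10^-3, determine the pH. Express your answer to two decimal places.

C5H10NH + H2O ⇌ C5H10NH2+ + OH-
Kb = x²/(0.014 − x) = 1.3 × 10^-3
x is not negligible relative to C₀; solve x² + 0.0013·x − 1.82e-05 = 0.
x = [−0.0013 + √(0.0013² + 7.28e-05)]/2 = 3.67 × 10^-3 M
pOH = 2.44, so pH = 14.00 − pOH = 11.56

pH = 11.56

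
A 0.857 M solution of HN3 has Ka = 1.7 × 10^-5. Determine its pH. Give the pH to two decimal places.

pH = 2.42

HN3 ⇌ N3- + H+
From the ICE table, Ka = x²/(0.857 − x) = 1.7 × 10^-5.
Neglecting x in the denominator: x = √(1.7 × 10^-5 × 0.857) = 3.82 × 10^-3 M
Check: 0.45% ionized — well under 5%, approximation valid.
pH = −log[H+] = −log(3.82 × 10^-3) = 2.42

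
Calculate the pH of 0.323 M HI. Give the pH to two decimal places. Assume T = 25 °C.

HI is a strong acid and dissociates completely, so [H+] = 0.323 M.
pH = -log(0.323) = 0.49

pH = 0.49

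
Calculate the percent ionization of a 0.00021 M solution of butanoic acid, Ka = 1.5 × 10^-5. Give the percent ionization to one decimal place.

CH3(CH2)2COOH ⇌ CH3(CH2)2COO- + H+; let x = [H+] at equilibrium.
Ka = x²/(C₀ − x); solving the quadratic gives x = 4.91 × 10^-5 M.
Fraction ionized = 4.91 × 10^-5 / 0.00021 = 0.2338 → 23.4%

23.4%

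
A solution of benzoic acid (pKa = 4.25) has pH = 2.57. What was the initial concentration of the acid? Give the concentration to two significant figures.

[H+] = 10^(-2.57) = 2.69 × 10^-3 M = x
Ka = 10^(−4.25) = 5.62 × 10^-5
Ka = x²/(C₀ − x) ⇒ C₀ = x + x²/Ka
C₀ = 2.69 × 10^-3 + (2.69 × 10^-3)²/(5.62 × 10^-5) = 1.31 × 10^-1 M

C₀ = 1.3 × 10^-1 M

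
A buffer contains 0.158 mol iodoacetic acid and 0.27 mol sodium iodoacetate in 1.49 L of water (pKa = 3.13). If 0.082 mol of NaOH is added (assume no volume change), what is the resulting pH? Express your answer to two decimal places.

pH = 3.80

After neutralization: n(ICH2COOH) = 0.076 mol, n(ICH2COO-) = 0.352 mol.
pH = pKa + log([A⁻]/[HA]) = 3.13 + log(0.352/0.076) = 3.13 +0.666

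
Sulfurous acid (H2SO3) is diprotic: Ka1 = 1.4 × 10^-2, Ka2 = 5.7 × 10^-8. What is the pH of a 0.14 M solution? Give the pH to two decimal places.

pH = 1.42

Since Ka1 ≫ Ka2, the first ionization dominates [H+].
Ka1 = x²/(0.14 − x) = 1.4 × 10^-2
Solving the quadratic: x = (−Ka1 + √(Ka1² + 4·Ka1·C₀))/2 = 3.78 × 10^-2 M
pH = −log(3.78 × 10^-2) = 1.42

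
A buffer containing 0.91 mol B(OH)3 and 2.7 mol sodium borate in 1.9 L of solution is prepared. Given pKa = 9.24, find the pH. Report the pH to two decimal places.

pH = 9.71

Using pH = pKa + log([base]/[acid]) with [base]/[acid] = 2.7/0.91:
pH = 9.24 + (+0.472) = 9.71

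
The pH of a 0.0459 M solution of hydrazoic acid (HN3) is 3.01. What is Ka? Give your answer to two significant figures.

Ka = 2.1 × 10^-5

[H+] = 10^(-3.01) = 9.77 × 10^-4 M
At equilibrium [HA] = 0.0459 − 9.77 × 10^-4 = 4.49 × 10^-2 M
Ka = [H+][A-]/[HA] = (9.77 × 10^-4)² / 4.49 × 10^-2 = 2.1 × 10^-5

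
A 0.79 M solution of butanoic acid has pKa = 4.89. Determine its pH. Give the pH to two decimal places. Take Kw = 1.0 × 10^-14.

pH = 2.50

CH3(CH2)2COOH ⇌ CH3(CH2)2COO- + H+
Ka = 10^(−4.89) = 1.29 × 10^-5
Ka = x²/(0.79 − x) = 1.29 × 10^-5
Neglecting x in the denominator: x = √(1.29 × 10^-5 × 0.79) = 3.19 × 10^-3 M
pH = −log(3.19 × 10^-3) = 2.50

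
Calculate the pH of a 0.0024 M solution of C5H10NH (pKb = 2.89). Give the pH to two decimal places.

C5H10NH + H2O ⇌ C5H10NH2+ + OH-
Kb = 10^(−2.89) = 1.29 × 10^-3
From the ICE table, Kb = [OH-]²/(0.0024 − [OH-]) = 1.29 × 10^-3.
[OH-] is not negligible relative to C₀; solve [OH-]² + 0.00129·[OH-] − 3.1e-06 = 0.
[OH-] = (−Kb + √(Kb² + 4·Kb·C₀))/2 = 1.23 × 10^-3 M
pOH = 2.91, so pH = 14.00 − pOH = 11.09

pH = 11.09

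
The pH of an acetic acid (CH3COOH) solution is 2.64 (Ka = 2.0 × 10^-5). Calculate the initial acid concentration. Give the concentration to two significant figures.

C₀ = 2.6 × 10^-1 M

[H+] = 10^(-2.64) = 2.29 × 10^-3 M = x
Ka = x²/(C₀ − x) ⇒ C₀ = x + x²/Ka
C₀ = 2.29 × 10^-3 + (2.29 × 10^-3)²/(2.0 × 10^-5) = 2.64 × 10^-1 M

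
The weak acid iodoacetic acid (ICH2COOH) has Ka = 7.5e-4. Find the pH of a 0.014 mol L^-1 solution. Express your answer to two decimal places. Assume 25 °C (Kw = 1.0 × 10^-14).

ICH2COOH ⇌ ICH2COO- + H+
From the ICE table, Ka = [H+]²/(0.014 − [H+]) = 7.5 × 10^-4.
The 5% rule fails; solving [H+]² + Ka·[H+] − Ka·C₀ = 0 exactly:
[H+] = (−Ka + √(Ka² + 4·Ka·C₀))/2 = 2.89 × 10^-3 M
pH = −log(2.89 × 10^-3) = 2.54

pH = 2.54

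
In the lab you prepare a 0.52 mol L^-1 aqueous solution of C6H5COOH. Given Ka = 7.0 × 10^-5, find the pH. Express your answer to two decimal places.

C6H5COOH ⇌ C6H5COO- + H+
Let x = [H+] at equilibrium. Ka = x²/(0.52 − x).
Assume x ≪ 0.52: x ≈ √(7.0 × 10^-5 × 0.52) = 6.03 × 10^-3 M
(x/C₀ = 1.2% < 5%, so the approximation holds.)
pH = −log(6.03 × 10^-3) = 2.22

pH = 2.22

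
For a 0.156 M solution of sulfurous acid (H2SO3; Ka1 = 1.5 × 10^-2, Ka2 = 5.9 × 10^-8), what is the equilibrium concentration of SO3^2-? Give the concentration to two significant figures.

5.9 × 10^-8 M

First ionization gives [H+] ≈ [HSO3-] = 4.15 × 10^-2 M.
Second step: Ka2 = [H+][SO3^2-]/[HSO3-] ≈ [SO3^2-] (since [H+] ≈ [HSO3-]).
So [SO3^2-] ≈ Ka2.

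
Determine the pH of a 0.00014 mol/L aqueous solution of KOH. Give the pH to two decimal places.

pH = 10.15

KOH is a strong base; [OH-] = 0.00014 M.
pOH = -log(0.00014) = 3.85
pH = 14.00 - 3.85 = 10.15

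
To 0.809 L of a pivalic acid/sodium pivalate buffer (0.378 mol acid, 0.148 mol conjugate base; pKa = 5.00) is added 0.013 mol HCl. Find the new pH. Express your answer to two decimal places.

After neutralization: n((CH3)3CCOOH) = 0.391 mol, n((CH3)3CCOO-) = 0.135 mol.
pH = pKa + log(n_(CH3)3CCOO-/n_(CH3)3CCOOH) = 5.00 + log(0.135/0.391) = 5.00 + (-0.462)

pH = 4.54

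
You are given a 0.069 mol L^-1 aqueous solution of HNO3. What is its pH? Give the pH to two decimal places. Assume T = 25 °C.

HNO3 is a strong acid and dissociates completely, so [H+] = 0.069 M.
pH = -log(0.069) = 1.16

pH = 1.16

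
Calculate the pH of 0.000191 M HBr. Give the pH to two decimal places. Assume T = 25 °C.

HBr is a strong acid and dissociates completely, so [H+] = 0.000191 M.
pH = -log(0.000191) = 3.72

pH = 3.72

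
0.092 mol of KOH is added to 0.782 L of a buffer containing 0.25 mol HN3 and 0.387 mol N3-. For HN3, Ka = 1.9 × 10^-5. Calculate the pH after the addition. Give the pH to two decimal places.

OH- converts HN3 to N3-: HN3 → 0.158 mol, N3- → 0.479 mol.
pKa = −log(1.9 × 10^-5) = 4.721
Henderson–Hasselbalch with mole ratio 0.479/0.158: pH = 4.721 + (+0.482)

pH = 5.20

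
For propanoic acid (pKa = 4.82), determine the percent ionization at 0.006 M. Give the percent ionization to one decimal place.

4.9%

CH3CH2COOH ⇌ CH3CH2COO- + H+; let x = [H+] at equilibrium.
Ka = 10^(−4.82) = 1.51 × 10^-5
Solve x² + 1.51e-05x − 9.06e-08 = 0 → x = 2.94 × 10^-4 M
% ionization = x/C₀ × 100% = 2.94 × 10^-4/0.006 × 100% = 4.9%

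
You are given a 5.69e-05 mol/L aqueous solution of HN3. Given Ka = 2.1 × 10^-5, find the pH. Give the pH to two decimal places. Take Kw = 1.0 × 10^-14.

pH = 4.59

HN3 ⇌ N3- + H+
Ka = [H+]²/(5.69e-05 − [H+]) = 2.1 × 10^-5
The 5% rule fails; solving [H+]² + Ka·[H+] − Ka·C₀ = 0 exactly:
[H+] = (−Ka + √(Ka² + 4·Ka·C₀))/2 = 2.56 × 10^-5 M
pH = −log(2.56 × 10^-5) = 4.59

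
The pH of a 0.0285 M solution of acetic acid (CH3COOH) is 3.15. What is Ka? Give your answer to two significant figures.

[H+] = 10^(-3.15) = 7.08 × 10^-4 M
At equilibrium [HA] = 0.0285 − 7.08 × 10^-4 = 2.78 × 10^-2 M
Ka = [H+][A-]/[HA] = (7.08 × 10^-4)² / 2.78 × 10^-2 = 1.8 × 10^-5

Ka = 1.8 × 10^-5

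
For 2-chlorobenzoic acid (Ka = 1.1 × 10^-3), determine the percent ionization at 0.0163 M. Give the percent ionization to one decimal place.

ClC6H4COOH ⇌ ClC6H4COO- + H+; let x = [H+] at equilibrium.
Solve x² + 0.0011x − 1.79e-05 = 0 → x = 3.72 × 10^-3 M
Fraction ionized = 3.72 × 10^-3 / 0.0163 = 0.2282 → 22.8%

22.8%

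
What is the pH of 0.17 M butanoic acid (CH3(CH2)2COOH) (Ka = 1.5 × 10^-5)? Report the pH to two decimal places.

CH3(CH2)2COOH ⇌ CH3(CH2)2COO- + H+
Let x = [H+] at equilibrium. Ka = x²/(0.17 − x).
Neglecting x in the denominator: x = √(1.5 × 10^-5 × 0.17) = 1.60 × 10^-3 M
pH = −log(1.60 × 10^-3) = 2.80

pH = 2.80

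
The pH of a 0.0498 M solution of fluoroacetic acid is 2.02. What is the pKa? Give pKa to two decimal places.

[H+] = 10^(-2.02) = 9.55 × 10^-3 M
At equilibrium [HA] = 0.0498 − 9.55 × 10^-3 = 4.02 × 10^-2 M
Ka = [H+][A-]/[HA] = (9.55 × 10^-3)² / 4.02 × 10^-2 = 2.27 × 10^-3
pKa = -log(2.27 × 10^-3) = 2.64

pKa = 2.64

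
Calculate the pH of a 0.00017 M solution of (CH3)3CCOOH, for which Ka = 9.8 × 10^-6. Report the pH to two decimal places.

pH = 4.44

(CH3)3CCOOH ⇌ (CH3)3CCOO- + H+
Ka = x²/(0.00017 − x) = 9.8 × 10^-6
The 5% rule fails; solving x² + Ka·x − Ka·C₀ = 0 exactly:
x = (−Ka + √(Ka² + 4·Ka·C₀))/2 = 3.62 × 10^-5 M
pH = −log(3.62 × 10^-5) = 4.44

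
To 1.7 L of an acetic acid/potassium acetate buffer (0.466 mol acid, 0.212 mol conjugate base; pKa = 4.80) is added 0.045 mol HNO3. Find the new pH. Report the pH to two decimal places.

pH = 4.31

After neutralization: n(CH3COOH) = 0.511 mol, n(CH3COO-) = 0.167 mol.
pH = pKa + log(n_CH3COO-/n_CH3COOH) = 4.80 + log(0.167/0.511) = 4.80 + (-0.486)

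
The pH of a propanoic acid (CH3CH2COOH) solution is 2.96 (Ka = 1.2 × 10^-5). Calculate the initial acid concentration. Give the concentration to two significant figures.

[H+] = 10^(-2.96) = 1.10 × 10^-3 M = x
Ka = x²/(C₀ − x) ⇒ C₀ = x + x²/Ka
C₀ = 1.10 × 10^-3 + (1.10 × 10^-3)²/(1.2 × 10^-5) = 1.02 × 10^-1 M

C₀ = 1.0 × 10^-1 M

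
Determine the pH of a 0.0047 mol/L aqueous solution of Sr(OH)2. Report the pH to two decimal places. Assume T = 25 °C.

Sr(OH)2 is a strong base (each formula unit releases 2 OH-); [OH-] = 0.0094 M.
pOH = -log(0.0094) = 2.03
pH = 14.00 - 2.03 = 11.97

pH = 11.97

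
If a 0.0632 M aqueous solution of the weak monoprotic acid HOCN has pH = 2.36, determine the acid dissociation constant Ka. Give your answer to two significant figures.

Ka = 3.2 × 10^-4

[H+] = 10^(-2.36) = 4.37 × 10^-3 M
At equilibrium [HA] = 0.0632 − 4.37 × 10^-3 = 5.88 × 10^-2 M
Ka = [H+][A-]/[HA] = (4.37 × 10^-3)² / 5.88 × 10^-2 = 3.2 × 10^-4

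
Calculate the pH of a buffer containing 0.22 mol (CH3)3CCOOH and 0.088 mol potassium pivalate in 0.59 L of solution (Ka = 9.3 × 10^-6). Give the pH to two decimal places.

pH = 4.63

pKa = −log(9.3 × 10^-6) = 5.032
pH = pKa + log([A⁻]/[HA]) = 5.032 + log(0.088/0.22)
pH = 5.032 + (-0.398) = 4.63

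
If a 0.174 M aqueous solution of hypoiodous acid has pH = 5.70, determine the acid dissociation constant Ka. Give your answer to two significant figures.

[H+] = 10^(-5.70) = 2.00 × 10^-6 M
At equilibrium [HA] = 0.174 − 2.00 × 10^-6 = 1.74 × 10^-1 M
Ka = [H+][A-]/[HA] = (2.00 × 10^-6)² / 1.74 × 10^-1 = 2.3 × 10^-11

Ka = 2.3 × 10^-11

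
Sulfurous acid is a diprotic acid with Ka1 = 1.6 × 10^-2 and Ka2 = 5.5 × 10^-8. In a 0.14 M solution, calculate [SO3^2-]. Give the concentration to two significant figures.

5.5 × 10^-8 M

First ionization gives [H+] ≈ [HSO3-] = 4.00 × 10^-2 M.
Second step: Ka2 = [H+][SO3^2-]/[HSO3-] ≈ [SO3^2-] (since [H+] ≈ [HSO3-]).
So [SO3^2-] ≈ Ka2.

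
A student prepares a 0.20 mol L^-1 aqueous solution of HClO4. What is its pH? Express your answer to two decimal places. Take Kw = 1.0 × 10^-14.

HClO4 is a strong acid and dissociates completely, so [H+] = 0.20 M.
pH = -log(0.2) = 0.70

pH = 0.70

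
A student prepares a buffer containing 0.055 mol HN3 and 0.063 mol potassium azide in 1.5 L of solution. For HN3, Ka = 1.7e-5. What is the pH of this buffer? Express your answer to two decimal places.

pH = 4.83

pKa = −log(1.7 × 10^-5) = 4.770
Henderson–Hasselbalch: pH = pKa + log([N3-]/[HN3]) = 4.770 + log(0.063/0.055)
pH = 4.770 + (+0.059) = 4.83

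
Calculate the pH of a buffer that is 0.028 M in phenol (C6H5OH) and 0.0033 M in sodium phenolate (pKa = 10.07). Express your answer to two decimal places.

Using pH = pKa + log([base]/[acid]) with [base]/[acid] = 0.0033/0.028:
pH = 10.07 + (-0.929) = 9.14

pH = 9.14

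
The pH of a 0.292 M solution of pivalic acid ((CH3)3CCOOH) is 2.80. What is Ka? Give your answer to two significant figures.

[H+] = 10^(-2.80) = 1.58 × 10^-3 M
At equilibrium [HA] = 0.292 − 1.58 × 10^-3 = 2.90 × 10^-1 M
Ka = [H+][A-]/[HA] = (1.58 × 10^-3)² / 2.90 × 10^-1 = 8.6 × 10^-6

Ka = 8.6 × 10^-6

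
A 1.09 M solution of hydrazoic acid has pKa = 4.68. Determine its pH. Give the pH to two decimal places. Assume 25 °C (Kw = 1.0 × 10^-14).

HN3 ⇌ N3- + H+
Ka = 10^(−4.68) = 2.09 × 10^-5
Let x = [H+] at equilibrium. Ka = x²/(1.09 − x).
Assume x ≪ 1.09: x ≈ √(2.09 × 10^-5 × 1.09) = 4.77 × 10^-3 M
Check: 0.44% ionized — well under 5%, approximation valid.
pH = −log[H+] = −log(4.77 × 10^-3) = 2.32

pH = 2.32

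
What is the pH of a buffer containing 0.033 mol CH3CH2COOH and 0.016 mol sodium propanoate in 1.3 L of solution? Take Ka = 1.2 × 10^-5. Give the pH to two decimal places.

pH = 4.61

pKa = −log(1.2 × 10^-5) = 4.921
Using pH = pKa + log([base]/[acid]) with [base]/[acid] = 0.016/0.033:
pH = 4.921 + (-0.314) = 4.61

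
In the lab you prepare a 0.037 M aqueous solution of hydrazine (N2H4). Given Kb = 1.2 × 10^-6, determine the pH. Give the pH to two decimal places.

N2H4 + H2O ⇌ N2H5+ + OH-
From the ICE table, Kb = [OH-]²/(0.037 − [OH-]) = 1.2 × 10^-6.
Neglecting [OH-] in the denominator: [OH-] = √(1.2 × 10^-6 × 0.037) = 2.11 × 10^-4 M
pOH = 3.68, so pH = 14.00 − pOH = 10.32

pH = 10.32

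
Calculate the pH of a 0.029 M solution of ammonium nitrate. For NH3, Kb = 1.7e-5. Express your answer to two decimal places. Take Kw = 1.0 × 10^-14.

pH = 5.38

NH4+ is the conjugate acid of the weak base NH3.
Ka = Kw/Kb = 1.0×10^-14 / 1.7 × 10^-5 = 5.88 × 10^-10
From the ICE table, Ka = x²/(0.029 − x) = 5.88 × 10^-10.
Neglecting x in the denominator: x = √(5.88 × 10^-10 × 0.029) = 4.13 × 10^-6 M
(x/C₀ = 0.014% < 5%, so the approximation holds.)
pH = −log[H+] = −log(4.13 × 10^-6) = 5.38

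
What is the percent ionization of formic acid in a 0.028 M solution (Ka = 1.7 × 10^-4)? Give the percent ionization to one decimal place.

7.5%

HCOOH ⇌ HCOO- + H+; let x = [H+] at equilibrium.
Ka = x²/(C₀ − x); solving the quadratic gives x = 2.10 × 10^-3 M.
Fraction ionized = 2.10 × 10^-3 / 0.028 = 0.0750 → 7.5%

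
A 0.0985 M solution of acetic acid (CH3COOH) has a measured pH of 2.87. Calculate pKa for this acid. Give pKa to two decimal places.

pKa = 4.73

[H+] = 10^(-2.87) = 1.35 × 10^-3 M
At equilibrium [HA] = 0.0985 − 1.35 × 10^-3 = 9.72 × 10^-2 M
Ka = [H+][A-]/[HA] = (1.35 × 10^-3)² / 9.72 × 10^-2 = 1.88 × 10^-5
pKa = -log(1.88 × 10^-5) = 4.73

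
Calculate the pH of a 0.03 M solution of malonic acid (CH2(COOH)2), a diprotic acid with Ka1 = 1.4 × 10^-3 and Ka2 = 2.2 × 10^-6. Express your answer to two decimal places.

Ka1 ≫ Ka2, so treat the first dissociation as the only significant source of H+.
Ka1 = x²/(0.03 − x) = 1.4 × 10^-3
Solving the quadratic: x = (−Ka1 + √(Ka1² + 4·Ka1·C₀))/2 = 5.82 × 10^-3 M
pH = −log(5.82 × 10^-3) = 2.24

pH = 2.24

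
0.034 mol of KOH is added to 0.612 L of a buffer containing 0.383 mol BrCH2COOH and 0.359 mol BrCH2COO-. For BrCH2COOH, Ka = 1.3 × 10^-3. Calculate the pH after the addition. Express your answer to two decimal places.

After neutralization: n(BrCH2COOH) = 0.349 mol, n(BrCH2COO-) = 0.393 mol.
pKa = −log(1.3 × 10^-3) = 2.886
pH = pKa + log([A⁻]/[HA]) = 2.886 + log(0.393/0.349) = 2.886 +0.052

pH = 2.94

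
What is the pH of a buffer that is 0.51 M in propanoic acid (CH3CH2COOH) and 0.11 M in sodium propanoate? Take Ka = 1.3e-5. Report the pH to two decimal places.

pH = 4.22

pKa = −log(1.3 × 10^-5) = 4.886
Henderson–Hasselbalch: pH = pKa + log([CH3CH2COO-]/[CH3CH2COOH]) = 4.886 + log(0.11/0.51)
pH = 4.886 + (-0.666) = 4.22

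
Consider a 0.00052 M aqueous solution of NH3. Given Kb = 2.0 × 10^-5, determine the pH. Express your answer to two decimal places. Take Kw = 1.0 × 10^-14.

pH = 9.97

NH3 + H2O ⇌ NH4+ + OH-
Kb = [OH-]²/(0.00052 − [OH-]) = 2.0 × 10^-5
The 5% rule fails; solving [OH-]² + Kb·[OH-] − Kb·C₀ = 0 exactly:
[OH-] = (−Kb + √(Kb² + 4·Kb·C₀))/2 = 9.25 × 10^-5 M
pOH = 4.03, so pH = 14.00 − pOH = 9.97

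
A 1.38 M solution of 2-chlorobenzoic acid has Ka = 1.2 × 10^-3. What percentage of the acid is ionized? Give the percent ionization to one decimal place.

ClC6H4COOH ⇌ ClC6H4COO- + H+; let x = [H+] at equilibrium.
x ≈ √(Ka·C₀) = √(1.2 × 10^-3 × 1.38) = 4.07 × 10^-2 M
Fraction ionized = 4.07 × 10^-2 / 1.38 = 0.0295 → 2.9%

2.9%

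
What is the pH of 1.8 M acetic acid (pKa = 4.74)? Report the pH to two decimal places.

pH = 2.24

CH3COOH ⇌ CH3COO- + H+
Ka = 10^(−4.74) = 1.82 × 10^-5
Let x = [H+] at equilibrium. Ka = x²/(1.8 − x).
Assume x ≪ 1.8: x ≈ √(1.82 × 10^-5 × 1.8) = 5.72 × 10^-3 M
Check: 0.32% ionized — well under 5%, approximation valid.
pH = −log(5.72 × 10^-3) = 2.24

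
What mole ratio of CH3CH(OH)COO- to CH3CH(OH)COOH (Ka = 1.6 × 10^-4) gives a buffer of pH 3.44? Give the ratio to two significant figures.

ratio = 0.44

pKa = -log(1.6 × 10^-4) = 3.796
pH = pKa + log(r) ⇒ log(r) = 3.44 − 3.796 = -0.356
r = [CH3CH(OH)COO-]/[CH3CH(OH)COOH] = 10^(-0.356) = 0.441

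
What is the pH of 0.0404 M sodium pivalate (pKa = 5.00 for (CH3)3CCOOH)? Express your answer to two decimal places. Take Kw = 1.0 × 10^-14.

pH = 8.80

(CH3)3CCOO- is the conjugate base of the weak acid (CH3)3CCOOH.
Ka = 10^(−5.00) = 1.00 × 10^-5
Kb = Kw/Ka = 1.0×10^-14 / 1.00 × 10^-5 = 1.00 × 10^-9
From the ICE table, Kb = x²/(0.0404 − x) = 1.00 × 10^-9.
Neglecting x in the denominator: x = √(1.00 × 10^-9 × 0.0404) = 6.36 × 10^-6 M
Check: 0.016% ionized — well under 5%, approximation valid.
pOH = 5.20, so pH = 14.00 − pOH = 8.80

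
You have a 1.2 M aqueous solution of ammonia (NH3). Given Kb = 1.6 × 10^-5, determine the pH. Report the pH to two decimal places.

pH = 11.64

NH3 + H2O ⇌ NH4+ + OH-
Kb = [OH-]²/(1.2 − [OH-]) = 1.6 × 10^-5
Assume [OH-] ≪ 1.2: [OH-] ≈ √(1.6 × 10^-5 × 1.2) = 4.38 × 10^-3 M
([OH-]/C₀ = 0.37% < 5%, so the approximation holds.)
pOH = −log(4.38 × 10^-3) = 2.36; pH = 14.00 − 2.36 = 11.64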